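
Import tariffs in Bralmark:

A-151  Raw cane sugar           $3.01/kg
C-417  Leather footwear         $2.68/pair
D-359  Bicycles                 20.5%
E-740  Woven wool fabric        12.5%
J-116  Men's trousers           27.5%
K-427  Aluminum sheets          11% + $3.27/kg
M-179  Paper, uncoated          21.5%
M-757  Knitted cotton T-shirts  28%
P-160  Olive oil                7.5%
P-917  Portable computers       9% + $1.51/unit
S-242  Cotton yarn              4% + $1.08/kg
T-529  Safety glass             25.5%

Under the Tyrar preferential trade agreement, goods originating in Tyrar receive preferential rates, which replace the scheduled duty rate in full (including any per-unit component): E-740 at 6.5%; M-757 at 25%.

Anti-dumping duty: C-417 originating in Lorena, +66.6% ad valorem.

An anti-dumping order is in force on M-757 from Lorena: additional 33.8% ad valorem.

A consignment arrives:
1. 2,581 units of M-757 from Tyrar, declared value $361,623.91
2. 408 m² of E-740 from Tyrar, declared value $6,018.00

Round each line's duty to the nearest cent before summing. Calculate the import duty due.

$90,797.15

Line 1 (M-757, Tyrar, 2,581 units, $361,623.91):
Base rate for M-757 is 28%.
Origin Tyrar qualifies under the Bralmark–Tyrar agreement and M-757 is covered: preferential rate 25% applies instead.
The additional-duty order on M-757 targets Lorena, not Tyrar; it does not apply.
Duty = $361,623.91 × 25% = $90,405.98.
Line 2 (E-740, Tyrar, 408 m², $6,018.00):
Base rate for E-740 is 12.5%.
Origin Tyrar qualifies under the Bralmark–Tyrar agreement and E-740 is covered: preferential rate 6.5% applies instead.
Duty = $6,018.00 × 6.5% = $391.17.
Total = $90,405.98 + $391.17 = $90,797.15.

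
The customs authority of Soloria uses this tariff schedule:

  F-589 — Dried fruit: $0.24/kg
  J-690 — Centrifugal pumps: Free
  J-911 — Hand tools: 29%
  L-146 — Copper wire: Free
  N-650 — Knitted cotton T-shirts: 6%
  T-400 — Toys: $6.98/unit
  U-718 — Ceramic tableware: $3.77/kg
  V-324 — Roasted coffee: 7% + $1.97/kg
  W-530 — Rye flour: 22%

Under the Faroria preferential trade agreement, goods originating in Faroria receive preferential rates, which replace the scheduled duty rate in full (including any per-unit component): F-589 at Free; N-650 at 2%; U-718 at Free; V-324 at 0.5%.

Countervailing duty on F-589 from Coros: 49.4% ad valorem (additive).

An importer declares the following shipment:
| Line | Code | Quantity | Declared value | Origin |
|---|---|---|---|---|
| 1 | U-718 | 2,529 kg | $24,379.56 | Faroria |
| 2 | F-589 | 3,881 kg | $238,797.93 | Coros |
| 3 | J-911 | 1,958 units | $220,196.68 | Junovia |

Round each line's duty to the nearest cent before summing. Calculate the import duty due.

$182,754.66

Line 1 (U-718, Faroria, 2,529 kg, $24,379.56):
Base rate for U-718 is $3.77/kg.
Origin Faroria qualifies under the Soloria–Faroria agreement and U-718 is covered: preferential rate Free applies instead.
Duty = $24,379.56 × 0% = $0.00.
Line 2 (F-589, Coros, 3,881 kg, $238,797.93):
Base rate for F-589 is $0.24/kg.
F-589 has an FTA preferential rate, but origin Coros is not Faroria; base rate stands.
Additional duty on F-589 from Coros: +49.4% ad valorem. Applied ad valorem rate = 49.4%.
Duty = $238,797.93 × 49.4% + 3,881 × $0.24 = $118,897.62.
Line 3 (J-911, Junovia, 1,958 units, $220,196.68):
Base rate for J-911 is 29%.
Duty = $220,196.68 × 29% = $63,857.04.
Total = $0.00 + $118,897.62 + $63,857.04 = $182,754.66.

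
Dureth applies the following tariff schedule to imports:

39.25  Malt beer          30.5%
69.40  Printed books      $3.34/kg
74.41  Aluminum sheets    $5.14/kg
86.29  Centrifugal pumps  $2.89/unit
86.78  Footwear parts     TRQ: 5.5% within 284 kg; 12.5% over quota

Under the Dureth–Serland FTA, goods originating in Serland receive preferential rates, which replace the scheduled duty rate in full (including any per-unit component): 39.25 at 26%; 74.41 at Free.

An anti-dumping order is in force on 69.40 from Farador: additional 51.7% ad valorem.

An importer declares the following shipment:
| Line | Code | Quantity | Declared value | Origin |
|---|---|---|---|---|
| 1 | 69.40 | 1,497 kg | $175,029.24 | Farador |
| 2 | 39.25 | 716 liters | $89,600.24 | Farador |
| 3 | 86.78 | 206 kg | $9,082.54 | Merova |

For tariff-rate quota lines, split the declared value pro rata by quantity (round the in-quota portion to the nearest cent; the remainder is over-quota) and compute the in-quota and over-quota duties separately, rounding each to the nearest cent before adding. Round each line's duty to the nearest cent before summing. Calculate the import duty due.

Line 1 (69.40, Farador, 1,497 kg, $175,029.24):
Base rate for 69.40 is $3.34/kg.
Additional duty on 69.40 from Farador: +51.7% ad valorem. Applied ad valorem rate = 51.7%.
Duty = $175,029.24 × 51.7% + 1,497 × $3.34 = $95,490.10.
Line 2 (39.25, Farador, 716 liters, $89,600.24):
Base rate for 39.25 is 30.5%.
39.25 has an FTA preferential rate, but origin Farador is not Serland; base rate stands.
Duty = $89,600.24 × 30.5% = $27,328.07.
Line 3 (86.78, Merova, 206 kg, $9,082.54):
Code 86.78 is under a tariff-rate quota (threshold 284 kg). Quantity 206 kg is within the quota, so the in-quota rate 5.5% applies to the full value.
Duty = $9,082.54 × 5.5% = $499.54.
Total = $95,490.10 + $27,328.07 + $499.54 = $123,317.71.

$123,317.71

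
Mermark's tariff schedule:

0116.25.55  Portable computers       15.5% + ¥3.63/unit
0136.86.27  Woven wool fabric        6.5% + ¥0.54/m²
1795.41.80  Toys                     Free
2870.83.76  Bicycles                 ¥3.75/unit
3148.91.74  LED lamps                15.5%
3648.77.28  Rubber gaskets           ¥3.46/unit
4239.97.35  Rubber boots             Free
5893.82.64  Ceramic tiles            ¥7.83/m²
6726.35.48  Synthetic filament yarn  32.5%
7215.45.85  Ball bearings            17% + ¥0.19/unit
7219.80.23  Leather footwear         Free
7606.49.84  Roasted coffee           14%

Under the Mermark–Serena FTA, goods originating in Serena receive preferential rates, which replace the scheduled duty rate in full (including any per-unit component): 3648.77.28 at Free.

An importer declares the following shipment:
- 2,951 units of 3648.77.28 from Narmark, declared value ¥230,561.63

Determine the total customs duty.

¥10,210.46

Line 1 (3648.77.28, Narmark, 2,951 units, ¥230,561.63):
Base rate for 3648.77.28 is ¥3.46/unit.
3648.77.28 has an FTA preferential rate, but origin Narmark is not Serena; base rate stands.
Duty = 2,951 × ¥3.46 = ¥10,210.46.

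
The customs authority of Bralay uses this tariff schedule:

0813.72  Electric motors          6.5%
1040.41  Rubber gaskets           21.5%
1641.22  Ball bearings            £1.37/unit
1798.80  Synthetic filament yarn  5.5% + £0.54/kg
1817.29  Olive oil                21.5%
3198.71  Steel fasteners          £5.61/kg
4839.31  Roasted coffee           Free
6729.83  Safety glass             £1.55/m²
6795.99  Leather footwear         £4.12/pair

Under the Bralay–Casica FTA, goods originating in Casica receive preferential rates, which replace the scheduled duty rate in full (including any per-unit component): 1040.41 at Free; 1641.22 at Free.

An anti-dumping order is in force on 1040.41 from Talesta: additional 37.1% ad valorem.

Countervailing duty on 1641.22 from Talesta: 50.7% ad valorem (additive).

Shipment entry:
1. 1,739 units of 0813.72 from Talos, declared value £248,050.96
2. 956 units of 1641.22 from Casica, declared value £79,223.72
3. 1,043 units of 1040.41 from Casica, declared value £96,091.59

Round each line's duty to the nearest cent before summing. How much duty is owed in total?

Line 1 (0813.72, Talos, 1,739 units, £248,050.96):
Base rate for 0813.72 is 6.5%.
Duty = £248,050.96 × 6.5% = £16,123.31.
Line 2 (1641.22, Casica, 956 units, £79,223.72):
Base rate for 1641.22 is £1.37/unit.
Origin Casica qualifies under the Bralay–Casica agreement and 1641.22 is covered: preferential rate Free applies instead.
The additional-duty order on 1641.22 targets Talesta, not Casica; it does not apply.
Duty = £79,223.72 × 0% = £0.00.
Line 3 (1040.41, Casica, 1,043 units, £96,091.59):
Base rate for 1040.41 is 21.5%.
Origin Casica qualifies under the Bralay–Casica agreement and 1040.41 is covered: preferential rate Free applies instead.
The additional-duty order on 1040.41 targets Talesta, not Casica; it does not apply.
Duty = £96,091.59 × 0% = £0.00.
Total = £16,123.31 + £0.00 + £0.00 = £16,123.31.

£16,123.31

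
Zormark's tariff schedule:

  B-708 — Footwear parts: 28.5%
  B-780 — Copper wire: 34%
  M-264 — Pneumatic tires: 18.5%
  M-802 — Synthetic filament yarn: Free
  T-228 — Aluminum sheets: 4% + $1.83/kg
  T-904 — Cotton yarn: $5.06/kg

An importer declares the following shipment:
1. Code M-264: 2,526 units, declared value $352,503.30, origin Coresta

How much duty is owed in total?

Line 1 (M-264, Coresta, 2,526 units, $352,503.30):
Base rate for M-264 is 18.5%.
Duty = $352,503.30 × 18.5% = $65,213.11.

$65,213.11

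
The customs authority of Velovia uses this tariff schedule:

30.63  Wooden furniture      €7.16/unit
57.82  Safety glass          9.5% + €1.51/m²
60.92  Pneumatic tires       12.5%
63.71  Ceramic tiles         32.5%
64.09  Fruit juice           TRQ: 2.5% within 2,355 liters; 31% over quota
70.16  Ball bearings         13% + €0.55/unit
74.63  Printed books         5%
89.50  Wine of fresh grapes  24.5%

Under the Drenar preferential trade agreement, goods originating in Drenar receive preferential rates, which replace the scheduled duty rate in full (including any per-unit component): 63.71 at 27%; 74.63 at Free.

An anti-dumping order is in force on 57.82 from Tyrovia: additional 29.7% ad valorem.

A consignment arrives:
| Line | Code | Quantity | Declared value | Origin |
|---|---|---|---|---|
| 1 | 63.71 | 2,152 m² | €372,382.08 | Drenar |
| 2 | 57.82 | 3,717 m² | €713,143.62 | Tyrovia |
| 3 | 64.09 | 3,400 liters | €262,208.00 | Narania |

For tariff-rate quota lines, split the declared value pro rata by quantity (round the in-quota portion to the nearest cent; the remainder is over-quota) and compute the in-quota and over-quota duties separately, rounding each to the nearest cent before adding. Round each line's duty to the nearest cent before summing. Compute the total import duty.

Line 1 (63.71, Drenar, 2,152 m², €372,382.08):
Base rate for 63.71 is 32.5%.
Origin Drenar qualifies under the Velovia–Drenar agreement and 63.71 is covered: preferential rate 27% applies instead.
Duty = €372,382.08 × 27% = €100,543.16.
Line 2 (57.82, Tyrovia, 3,717 m², €713,143.62):
Base rate for 57.82 is 9.5% + €1.51/m².
Additional duty on 57.82 from Tyrovia: +29.7%. Applied ad valorem rate: 9.5% + 29.7% = 39.2%.
Duty = €713,143.62 × 39.2% + 3,717 × €1.51 = €285,164.97.
Line 3 (64.09, Narania, 3,400 liters, €262,208.00):
Code 64.09 is under a tariff-rate quota (threshold 2,355 liters). In-quota: 2,355 liters at 2.5%; over-quota: 1,045 liters at 31%.
Pro-rata value split: in-quota = €262,208.00 × 2,355/3,400 = €181,617.60; over-quota = €262,208.00 − €181,617.60 = €80,590.40.
In-quota duty = €181,617.60 × 2.5% = €4,540.44. Over-quota duty = €80,590.40 × 31% = €24,983.02.
Line duty = €4,540.44 + €24,983.02 = €29,523.46.
Total = €100,543.16 + €285,164.97 + €29,523.46 = €415,231.59.

€415,231.59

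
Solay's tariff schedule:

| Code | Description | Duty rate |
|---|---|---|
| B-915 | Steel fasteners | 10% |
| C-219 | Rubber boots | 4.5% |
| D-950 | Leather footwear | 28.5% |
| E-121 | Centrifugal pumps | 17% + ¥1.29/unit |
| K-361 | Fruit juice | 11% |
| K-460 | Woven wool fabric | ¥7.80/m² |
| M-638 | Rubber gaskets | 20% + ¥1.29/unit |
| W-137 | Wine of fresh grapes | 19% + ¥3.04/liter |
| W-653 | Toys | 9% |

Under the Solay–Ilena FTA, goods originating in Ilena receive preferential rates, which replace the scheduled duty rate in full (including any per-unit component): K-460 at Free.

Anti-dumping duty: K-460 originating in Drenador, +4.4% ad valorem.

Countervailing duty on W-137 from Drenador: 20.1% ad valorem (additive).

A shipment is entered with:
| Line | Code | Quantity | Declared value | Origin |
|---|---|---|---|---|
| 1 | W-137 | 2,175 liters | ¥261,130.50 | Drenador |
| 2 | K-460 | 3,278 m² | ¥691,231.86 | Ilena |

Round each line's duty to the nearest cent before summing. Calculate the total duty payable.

¥108,714.03

Line 1 (W-137, Drenador, 2,175 liters, ¥261,130.50):
Base rate for W-137 is 19% + ¥3.04/liter.
Additional duty on W-137 from Drenador: +20.1%. Applied ad valorem rate: 19% + 20.1% = 39.1%.
Duty = ¥261,130.50 × 39.1% + 2,175 × ¥3.04 = ¥108,714.03.
Line 2 (K-460, Ilena, 3,278 m², ¥691,231.86):
Base rate for K-460 is ¥7.80/m².
Origin Ilena qualifies under the Solay–Ilena agreement and K-460 is covered: preferential rate Free applies instead.
The additional-duty order on K-460 targets Drenador, not Ilena; it does not apply.
Duty = ¥691,231.86 × 0% = ¥0.00.
Total = ¥108,714.03 + ¥0.00 = ¥108,714.03.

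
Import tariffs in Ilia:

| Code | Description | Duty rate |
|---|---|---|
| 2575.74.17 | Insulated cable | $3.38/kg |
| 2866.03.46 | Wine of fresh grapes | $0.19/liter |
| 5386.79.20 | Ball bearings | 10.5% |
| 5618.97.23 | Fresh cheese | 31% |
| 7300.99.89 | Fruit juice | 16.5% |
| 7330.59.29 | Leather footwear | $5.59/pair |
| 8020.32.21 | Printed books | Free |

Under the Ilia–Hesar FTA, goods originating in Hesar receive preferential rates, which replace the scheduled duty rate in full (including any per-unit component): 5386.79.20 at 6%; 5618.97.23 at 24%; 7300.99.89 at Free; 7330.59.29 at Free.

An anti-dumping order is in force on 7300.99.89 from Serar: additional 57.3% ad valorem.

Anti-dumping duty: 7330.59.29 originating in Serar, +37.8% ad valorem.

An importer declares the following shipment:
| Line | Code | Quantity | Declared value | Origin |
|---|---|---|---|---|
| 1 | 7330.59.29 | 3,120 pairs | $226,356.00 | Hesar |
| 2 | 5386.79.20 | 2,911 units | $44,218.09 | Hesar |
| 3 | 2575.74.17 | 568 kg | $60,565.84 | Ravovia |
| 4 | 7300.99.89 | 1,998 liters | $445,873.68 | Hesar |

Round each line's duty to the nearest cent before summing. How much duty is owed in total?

$4,572.93

Line 1 (7330.59.29, Hesar, 3,120 pairs, $226,356.00):
Base rate for 7330.59.29 is $5.59/pair.
Origin Hesar qualifies under the Ilia–Hesar agreement and 7330.59.29 is covered: preferential rate Free applies instead.
The additional-duty order on 7330.59.29 targets Serar, not Hesar; it does not apply.
Duty = $226,356.00 × 0% = $0.00.
Line 2 (5386.79.20, Hesar, 2,911 units, $44,218.09):
Base rate for 5386.79.20 is 10.5%.
Origin Hesar qualifies under the Ilia–Hesar agreement and 5386.79.20 is covered: preferential rate 6% applies instead.
Duty = $44,218.09 × 6% = $2,653.09.
Line 3 (2575.74.17, Ravovia, 568 kg, $60,565.84):
Base rate for 2575.74.17 is $3.38/kg.
Duty = 568 × $3.38 = $1,919.84.
Line 4 (7300.99.89, Hesar, 1,998 liters, $445,873.68):
Base rate for 7300.99.89 is 16.5%.
Origin Hesar qualifies under the Ilia–Hesar agreement and 7300.99.89 is covered: preferential rate Free applies instead.
The additional-duty order on 7300.99.89 targets Serar, not Hesar; it does not apply.
Duty = $445,873.68 × 0% = $0.00.
Total = $0.00 + $2,653.09 + $1,919.84 + $0.00 = $4,572.93.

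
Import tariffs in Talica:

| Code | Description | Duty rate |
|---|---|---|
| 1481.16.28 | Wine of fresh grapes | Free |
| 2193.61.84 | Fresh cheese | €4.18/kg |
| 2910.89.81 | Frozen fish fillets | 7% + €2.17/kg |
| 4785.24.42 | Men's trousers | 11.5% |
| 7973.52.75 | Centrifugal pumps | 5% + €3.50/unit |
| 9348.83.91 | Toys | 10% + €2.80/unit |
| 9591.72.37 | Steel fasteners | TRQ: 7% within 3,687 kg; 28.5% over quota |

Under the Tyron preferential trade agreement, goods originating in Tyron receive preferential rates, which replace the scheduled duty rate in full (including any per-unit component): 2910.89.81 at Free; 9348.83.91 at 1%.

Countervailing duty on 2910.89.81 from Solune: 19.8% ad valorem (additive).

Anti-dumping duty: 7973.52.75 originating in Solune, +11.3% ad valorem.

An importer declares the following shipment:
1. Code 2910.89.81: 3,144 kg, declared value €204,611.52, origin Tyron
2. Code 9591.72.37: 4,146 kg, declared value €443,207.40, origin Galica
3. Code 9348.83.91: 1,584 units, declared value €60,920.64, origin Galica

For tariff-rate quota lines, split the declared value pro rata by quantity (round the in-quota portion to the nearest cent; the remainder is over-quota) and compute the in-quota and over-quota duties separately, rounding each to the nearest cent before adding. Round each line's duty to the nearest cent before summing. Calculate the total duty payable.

Line 1 (2910.89.81, Tyron, 3,144 kg, €204,611.52):
Base rate for 2910.89.81 is 7% + €2.17/kg.
Origin Tyron qualifies under the Talica–Tyron agreement and 2910.89.81 is covered: preferential rate Free applies instead.
The additional-duty order on 2910.89.81 targets Solune, not Tyron; it does not apply.
Duty = €204,611.52 × 0% = €0.00.
Line 2 (9591.72.37, Galica, 4,146 kg, €443,207.40):
Code 9591.72.37 is under a tariff-rate quota (threshold 3,687 kg). In-quota: 3,687 kg at 7%; over-quota: 459 kg at 28.5%.
Pro-rata value split: in-quota = €443,207.40 × 3,687/4,146 = €394,140.30; over-quota = €443,207.40 − €394,140.30 = €49,067.10.
In-quota duty = €394,140.30 × 7% = €27,589.82. Over-quota duty = €49,067.10 × 28.5% = €13,984.12.
Line duty = €27,589.82 + €13,984.12 = €41,573.94.
Line 3 (9348.83.91, Galica, 1,584 units, €60,920.64):
Base rate for 9348.83.91 is 10% + €2.80/unit.
9348.83.91 has an FTA preferential rate, but origin Galica is not Tyron; base rate stands.
Duty = €60,920.64 × 10% + 1,584 × €2.80 = €10,527.26.
Total = €0.00 + €41,573.94 + €10,527.26 = €52,101.20.

€52,101.20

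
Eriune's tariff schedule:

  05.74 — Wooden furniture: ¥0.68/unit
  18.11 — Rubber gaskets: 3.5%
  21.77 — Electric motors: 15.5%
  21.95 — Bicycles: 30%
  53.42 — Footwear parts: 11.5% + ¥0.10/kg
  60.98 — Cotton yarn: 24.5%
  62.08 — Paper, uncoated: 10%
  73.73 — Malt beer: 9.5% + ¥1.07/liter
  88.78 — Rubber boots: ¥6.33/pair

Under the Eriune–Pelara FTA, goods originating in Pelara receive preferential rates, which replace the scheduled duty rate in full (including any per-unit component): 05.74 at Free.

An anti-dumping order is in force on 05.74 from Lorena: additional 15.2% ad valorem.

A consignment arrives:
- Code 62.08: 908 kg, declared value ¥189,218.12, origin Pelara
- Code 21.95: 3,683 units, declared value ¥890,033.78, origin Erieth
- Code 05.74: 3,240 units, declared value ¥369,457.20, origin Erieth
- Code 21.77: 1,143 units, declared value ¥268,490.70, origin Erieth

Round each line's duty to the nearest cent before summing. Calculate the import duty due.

Line 1 (62.08, Pelara, 908 kg, ¥189,218.12):
Base rate for 62.08 is 10%.
Origin Pelara is the FTA partner but 62.08 is not on the preference list; base rate stands.
Duty = ¥189,218.12 × 10% = ¥18,921.81.
Line 2 (21.95, Erieth, 3,683 units, ¥890,033.78):
Base rate for 21.95 is 30%.
Duty = ¥890,033.78 × 30% = ¥267,010.13.
Line 3 (05.74, Erieth, 3,240 units, ¥369,457.20):
Base rate for 05.74 is ¥0.68/unit.
05.74 has an FTA preferential rate, but origin Erieth is not Pelara; base rate stands.
The additional-duty order on 05.74 targets Lorena, not Erieth; it does not apply.
Duty = 3,240 × ¥0.68 = ¥2,203.20.
Line 4 (21.77, Erieth, 1,143 units, ¥268,490.70):
Base rate for 21.77 is 15.5%.
Duty = ¥268,490.70 × 15.5% = ¥41,616.06.
Total = ¥18,921.81 + ¥267,010.13 + ¥2,203.20 + ¥41,616.06 = ¥329,751.20.

¥329,751.20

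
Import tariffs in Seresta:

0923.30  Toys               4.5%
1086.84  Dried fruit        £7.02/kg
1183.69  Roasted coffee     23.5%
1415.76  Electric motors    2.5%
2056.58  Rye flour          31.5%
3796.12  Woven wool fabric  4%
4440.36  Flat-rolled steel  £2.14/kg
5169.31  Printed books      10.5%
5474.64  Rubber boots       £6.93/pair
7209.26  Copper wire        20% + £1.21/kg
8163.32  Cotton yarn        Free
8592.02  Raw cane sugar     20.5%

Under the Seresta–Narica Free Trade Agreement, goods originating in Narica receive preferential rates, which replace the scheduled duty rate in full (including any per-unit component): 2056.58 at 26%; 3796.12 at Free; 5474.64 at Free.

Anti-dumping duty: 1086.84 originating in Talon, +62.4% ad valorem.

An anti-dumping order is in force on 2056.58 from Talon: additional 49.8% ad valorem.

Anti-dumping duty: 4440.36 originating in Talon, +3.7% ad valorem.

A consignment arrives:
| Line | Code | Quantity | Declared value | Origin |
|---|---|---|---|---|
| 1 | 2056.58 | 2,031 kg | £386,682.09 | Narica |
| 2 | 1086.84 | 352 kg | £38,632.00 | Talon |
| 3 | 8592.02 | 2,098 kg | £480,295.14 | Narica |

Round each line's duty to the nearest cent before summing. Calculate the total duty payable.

£225,575.25

Line 1 (2056.58, Narica, 2,031 kg, £386,682.09):
Base rate for 2056.58 is 31.5%.
Origin Narica qualifies under the Seresta–Narica agreement and 2056.58 is covered: preferential rate 26% applies instead.
The additional-duty order on 2056.58 targets Talon, not Narica; it does not apply.
Duty = £386,682.09 × 26% = £100,537.34.
Line 2 (1086.84, Talon, 352 kg, £38,632.00):
Base rate for 1086.84 is £7.02/kg.
Additional duty on 1086.84 from Talon: +62.4% ad valorem. Applied ad valorem rate = 62.4%.
Duty = £38,632.00 × 62.4% + 352 × £7.02 = £26,577.41.
Line 3 (8592.02, Narica, 2,098 kg, £480,295.14):
Base rate for 8592.02 is 20.5%.
Origin Narica is the FTA partner but 8592.02 is not on the preference list; base rate stands.
Duty = £480,295.14 × 20.5% = £98,460.50.
Total = £100,537.34 + £26,577.41 + £98,460.50 = £225,575.25.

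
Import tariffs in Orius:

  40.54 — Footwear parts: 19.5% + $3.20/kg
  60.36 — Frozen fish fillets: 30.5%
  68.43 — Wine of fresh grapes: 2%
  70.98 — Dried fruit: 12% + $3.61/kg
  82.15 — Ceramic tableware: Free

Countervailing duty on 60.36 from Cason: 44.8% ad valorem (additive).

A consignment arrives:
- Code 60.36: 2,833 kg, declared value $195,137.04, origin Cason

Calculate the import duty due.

Line 1 (60.36, Cason, 2,833 kg, $195,137.04):
Base rate for 60.36 is 30.5%.
Additional duty on 60.36 from Cason: +44.8%. Applied ad valorem rate: 30.5% + 44.8% = 75.3%.
Duty = $195,137.04 × 75.3% = $146,938.19.

$146,938.19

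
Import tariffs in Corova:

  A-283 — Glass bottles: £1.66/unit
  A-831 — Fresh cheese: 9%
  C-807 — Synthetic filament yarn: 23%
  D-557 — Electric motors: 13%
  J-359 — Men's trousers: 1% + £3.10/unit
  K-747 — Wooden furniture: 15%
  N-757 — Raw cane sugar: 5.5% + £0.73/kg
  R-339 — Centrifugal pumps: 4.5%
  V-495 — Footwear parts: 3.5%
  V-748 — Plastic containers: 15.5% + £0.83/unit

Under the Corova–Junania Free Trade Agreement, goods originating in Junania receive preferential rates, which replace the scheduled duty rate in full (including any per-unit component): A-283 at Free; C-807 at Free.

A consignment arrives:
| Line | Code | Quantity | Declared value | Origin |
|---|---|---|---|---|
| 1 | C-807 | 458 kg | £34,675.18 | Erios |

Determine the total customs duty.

Line 1 (C-807, Erios, 458 kg, £34,675.18):
Base rate for C-807 is 23%.
C-807 has an FTA preferential rate, but origin Erios is not Junania; base rate stands.
Duty = £34,675.18 × 23% = £7,975.29.

£7,975.29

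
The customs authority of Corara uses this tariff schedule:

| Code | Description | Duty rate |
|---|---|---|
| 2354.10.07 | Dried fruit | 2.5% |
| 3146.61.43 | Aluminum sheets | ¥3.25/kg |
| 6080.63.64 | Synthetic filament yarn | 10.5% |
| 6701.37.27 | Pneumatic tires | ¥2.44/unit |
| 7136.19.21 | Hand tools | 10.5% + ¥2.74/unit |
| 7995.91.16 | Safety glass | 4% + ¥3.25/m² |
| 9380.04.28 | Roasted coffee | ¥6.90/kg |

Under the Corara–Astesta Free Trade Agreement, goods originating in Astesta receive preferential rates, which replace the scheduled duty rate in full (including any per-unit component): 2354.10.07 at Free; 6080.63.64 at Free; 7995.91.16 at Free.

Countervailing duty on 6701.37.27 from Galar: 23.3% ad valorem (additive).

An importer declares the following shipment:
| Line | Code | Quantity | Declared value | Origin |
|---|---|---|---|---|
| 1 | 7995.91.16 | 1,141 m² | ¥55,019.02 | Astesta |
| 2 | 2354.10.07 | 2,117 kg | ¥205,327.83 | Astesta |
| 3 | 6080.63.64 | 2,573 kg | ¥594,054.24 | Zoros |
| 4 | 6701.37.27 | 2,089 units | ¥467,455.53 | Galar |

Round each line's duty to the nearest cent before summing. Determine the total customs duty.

Line 1 (7995.91.16, Astesta, 1,141 m², ¥55,019.02):
Base rate for 7995.91.16 is 4% + ¥3.25/m².
Origin Astesta qualifies under the Corara–Astesta agreement and 7995.91.16 is covered: preferential rate Free applies instead.
Duty = ¥55,019.02 × 0% = ¥0.00.
Line 2 (2354.10.07, Astesta, 2,117 kg, ¥205,327.83):
Base rate for 2354.10.07 is 2.5%.
Origin Astesta qualifies under the Corara–Astesta agreement and 2354.10.07 is covered: preferential rate Free applies instead.
Duty = ¥205,327.83 × 0% = ¥0.00.
Line 3 (6080.63.64, Zoros, 2,573 kg, ¥594,054.24):
Base rate for 6080.63.64 is 10.5%.
6080.63.64 has an FTA preferential rate, but origin Zoros is not Astesta; base rate stands.
Duty = ¥594,054.24 × 10.5% = ¥62,375.70.
Line 4 (6701.37.27, Galar, 2,089 units, ¥467,455.53):
Base rate for 6701.37.27 is ¥2.44/unit.
Additional duty on 6701.37.27 from Galar: +23.3% ad valorem. Applied ad valorem rate = 23.3%.
Duty = ¥467,455.53 × 23.3% + 2,089 × ¥2.44 = ¥114,014.30.
Total = ¥0.00 + ¥0.00 + ¥62,375.70 + ¥114,014.30 = ¥176,390.00.

¥176,390.00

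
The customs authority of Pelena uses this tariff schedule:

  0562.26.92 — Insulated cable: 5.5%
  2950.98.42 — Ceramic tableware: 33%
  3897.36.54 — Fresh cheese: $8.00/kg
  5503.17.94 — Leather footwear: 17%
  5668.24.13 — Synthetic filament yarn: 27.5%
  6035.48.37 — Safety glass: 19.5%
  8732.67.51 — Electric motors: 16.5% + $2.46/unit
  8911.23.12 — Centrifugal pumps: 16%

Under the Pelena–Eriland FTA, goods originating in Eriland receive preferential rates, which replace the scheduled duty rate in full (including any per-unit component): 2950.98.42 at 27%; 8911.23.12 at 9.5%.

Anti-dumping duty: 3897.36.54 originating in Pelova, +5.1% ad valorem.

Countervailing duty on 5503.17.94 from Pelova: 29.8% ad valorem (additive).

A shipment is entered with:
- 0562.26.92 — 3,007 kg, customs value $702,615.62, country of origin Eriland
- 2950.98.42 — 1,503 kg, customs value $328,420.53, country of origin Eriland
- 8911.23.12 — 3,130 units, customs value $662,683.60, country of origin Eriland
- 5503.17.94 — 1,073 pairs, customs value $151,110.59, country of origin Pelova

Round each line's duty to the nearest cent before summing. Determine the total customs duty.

Line 1 (0562.26.92, Eriland, 3,007 kg, $702,615.62):
Base rate for 0562.26.92 is 5.5%.
Origin Eriland is the FTA partner but 0562.26.92 is not on the preference list; base rate stands.
Duty = $702,615.62 × 5.5% = $38,643.86.
Line 2 (2950.98.42, Eriland, 1,503 kg, $328,420.53):
Base rate for 2950.98.42 is 33%.
Origin Eriland qualifies under the Pelena–Eriland agreement and 2950.98.42 is covered: preferential rate 27% applies instead.
Duty = $328,420.53 × 27% = $88,673.54.
Line 3 (8911.23.12, Eriland, 3,130 units, $662,683.60):
Base rate for 8911.23.12 is 16%.
Origin Eriland qualifies under the Pelena–Eriland agreement and 8911.23.12 is covered: preferential rate 9.5% applies instead.
Duty = $662,683.60 × 9.5% = $62,954.94.
Line 4 (5503.17.94, Pelova, 1,073 pairs, $151,110.59):
Base rate for 5503.17.94 is 17%.
Additional duty on 5503.17.94 from Pelova: +29.8%. Applied ad valorem rate: 17% + 29.8% = 46.8%.
Duty = $151,110.59 × 46.8% = $70,719.76.
Total = $38,643.86 + $88,673.54 + $62,954.94 + $70,719.76 = $260,992.10.

$260,992.10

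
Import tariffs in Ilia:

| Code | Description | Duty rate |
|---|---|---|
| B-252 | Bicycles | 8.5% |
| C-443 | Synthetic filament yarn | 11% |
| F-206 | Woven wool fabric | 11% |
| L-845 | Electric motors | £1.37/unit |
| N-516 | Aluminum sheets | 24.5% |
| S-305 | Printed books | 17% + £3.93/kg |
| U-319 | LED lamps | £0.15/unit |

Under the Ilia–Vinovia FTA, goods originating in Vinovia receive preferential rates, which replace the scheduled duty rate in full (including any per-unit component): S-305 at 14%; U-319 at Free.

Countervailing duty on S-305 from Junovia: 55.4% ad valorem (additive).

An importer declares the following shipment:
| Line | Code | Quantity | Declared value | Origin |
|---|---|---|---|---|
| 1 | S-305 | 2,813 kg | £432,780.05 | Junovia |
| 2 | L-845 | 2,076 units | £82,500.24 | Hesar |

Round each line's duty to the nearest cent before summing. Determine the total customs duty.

£327,231.97

Line 1 (S-305, Junovia, 2,813 kg, £432,780.05):
Base rate for S-305 is 17% + £3.93/kg.
S-305 has an FTA preferential rate, but origin Junovia is not Vinovia; base rate stands.
Additional duty on S-305 from Junovia: +55.4%. Applied ad valorem rate: 17% + 55.4% = 72.4%.
Duty = £432,780.05 × 72.4% + 2,813 × £3.93 = £324,387.85.
Line 2 (L-845, Hesar, 2,076 units, £82,500.24):
Base rate for L-845 is £1.37/unit.
Duty = 2,076 × £1.37 = £2,844.12.
Total = £324,387.85 + £2,844.12 = £327,231.97.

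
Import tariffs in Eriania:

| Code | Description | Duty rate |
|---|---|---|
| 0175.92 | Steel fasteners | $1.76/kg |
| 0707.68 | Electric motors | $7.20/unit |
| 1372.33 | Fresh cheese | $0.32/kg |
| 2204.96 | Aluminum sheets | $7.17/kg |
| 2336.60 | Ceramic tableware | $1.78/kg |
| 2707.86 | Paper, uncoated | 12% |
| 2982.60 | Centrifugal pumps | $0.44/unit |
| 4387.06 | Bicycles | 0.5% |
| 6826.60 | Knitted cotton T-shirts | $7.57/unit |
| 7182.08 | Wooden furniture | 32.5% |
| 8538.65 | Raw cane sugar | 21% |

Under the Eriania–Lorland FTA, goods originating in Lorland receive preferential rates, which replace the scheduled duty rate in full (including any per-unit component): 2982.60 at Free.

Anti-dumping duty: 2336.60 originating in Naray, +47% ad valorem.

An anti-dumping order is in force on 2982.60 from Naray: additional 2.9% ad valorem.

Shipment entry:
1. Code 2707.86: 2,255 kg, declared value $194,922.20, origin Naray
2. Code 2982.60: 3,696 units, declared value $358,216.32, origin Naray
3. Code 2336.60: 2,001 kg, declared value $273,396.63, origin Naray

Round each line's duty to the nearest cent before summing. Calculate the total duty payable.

$167,463.37

Line 1 (2707.86, Naray, 2,255 kg, $194,922.20):
Base rate for 2707.86 is 12%.
Duty = $194,922.20 × 12% = $23,390.66.
Line 2 (2982.60, Naray, 3,696 units, $358,216.32):
Base rate for 2982.60 is $0.44/unit.
2982.60 has an FTA preferential rate, but origin Naray is not Lorland; base rate stands.
Additional duty on 2982.60 from Naray: +2.9% ad valorem. Applied ad valorem rate = 2.9%.
Duty = $358,216.32 × 2.9% + 3,696 × $0.44 = $12,014.51.
Line 3 (2336.60, Naray, 2,001 kg, $273,396.63):
Base rate for 2336.60 is $1.78/kg.
Additional duty on 2336.60 from Naray: +47% ad valorem. Applied ad valorem rate = 47%.
Duty = $273,396.63 × 47% + 2,001 × $1.78 = $132,058.20.
Total = $23,390.66 + $12,014.51 + $132,058.20 = $167,463.37.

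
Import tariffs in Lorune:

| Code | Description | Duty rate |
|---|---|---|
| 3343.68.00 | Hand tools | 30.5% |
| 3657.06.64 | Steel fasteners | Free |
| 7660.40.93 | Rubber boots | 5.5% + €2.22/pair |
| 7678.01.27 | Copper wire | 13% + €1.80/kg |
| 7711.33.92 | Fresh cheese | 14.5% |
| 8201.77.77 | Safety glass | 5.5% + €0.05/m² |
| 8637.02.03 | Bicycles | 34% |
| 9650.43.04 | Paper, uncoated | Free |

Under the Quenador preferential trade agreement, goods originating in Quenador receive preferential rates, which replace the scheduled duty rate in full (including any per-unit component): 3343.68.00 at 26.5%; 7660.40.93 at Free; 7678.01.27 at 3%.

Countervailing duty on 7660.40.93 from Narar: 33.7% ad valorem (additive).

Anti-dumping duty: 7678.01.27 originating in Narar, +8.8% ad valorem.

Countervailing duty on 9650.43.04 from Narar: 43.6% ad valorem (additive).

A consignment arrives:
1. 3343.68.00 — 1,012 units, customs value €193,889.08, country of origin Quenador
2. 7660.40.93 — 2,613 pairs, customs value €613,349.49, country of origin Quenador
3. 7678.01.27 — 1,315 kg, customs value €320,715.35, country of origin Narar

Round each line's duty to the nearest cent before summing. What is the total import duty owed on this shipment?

€123,663.56

Line 1 (3343.68.00, Quenador, 1,012 units, €193,889.08):
Base rate for 3343.68.00 is 30.5%.
Origin Quenador qualifies under the Lorune–Quenador agreement and 3343.68.00 is covered: preferential rate 26.5% applies instead.
Duty = €193,889.08 × 26.5% = €51,380.61.
Line 2 (7660.40.93, Quenador, 2,613 pairs, €613,349.49):
Base rate for 7660.40.93 is 5.5% + €2.22/pair.
Origin Quenador qualifies under the Lorune–Quenador agreement and 7660.40.93 is covered: preferential rate Free applies instead.
The additional-duty order on 7660.40.93 targets Narar, not Quenador; it does not apply.
Duty = €613,349.49 × 0% = €0.00.
Line 3 (7678.01.27, Narar, 1,315 kg, €320,715.35):
Base rate for 7678.01.27 is 13% + €1.80/kg.
7678.01.27 has an FTA preferential rate, but origin Narar is not Quenador; base rate stands.
Additional duty on 7678.01.27 from Narar: +8.8%. Applied ad valorem rate: 13% + 8.8% = 21.8%.
Duty = €320,715.35 × 21.8% + 1,315 × €1.80 = €72,282.95.
Total = €51,380.61 + €0.00 + €72,282.95 = €123,663.56.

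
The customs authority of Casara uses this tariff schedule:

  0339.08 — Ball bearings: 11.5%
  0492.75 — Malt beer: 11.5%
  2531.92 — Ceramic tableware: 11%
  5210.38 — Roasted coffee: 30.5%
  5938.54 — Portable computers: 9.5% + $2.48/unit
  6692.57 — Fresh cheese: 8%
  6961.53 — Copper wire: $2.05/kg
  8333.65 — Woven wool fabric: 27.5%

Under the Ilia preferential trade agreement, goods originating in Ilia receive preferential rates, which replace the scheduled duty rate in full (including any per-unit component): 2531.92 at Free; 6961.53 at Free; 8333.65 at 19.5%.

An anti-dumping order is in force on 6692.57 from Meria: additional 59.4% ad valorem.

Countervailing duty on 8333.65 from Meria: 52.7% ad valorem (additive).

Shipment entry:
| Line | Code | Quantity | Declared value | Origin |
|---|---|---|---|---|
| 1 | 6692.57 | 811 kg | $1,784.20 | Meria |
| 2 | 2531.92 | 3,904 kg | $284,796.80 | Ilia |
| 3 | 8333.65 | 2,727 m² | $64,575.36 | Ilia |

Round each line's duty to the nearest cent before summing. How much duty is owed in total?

Line 1 (6692.57, Meria, 811 kg, $1,784.20):
Base rate for 6692.57 is 8%.
Additional duty on 6692.57 from Meria: +59.4%. Applied ad valorem rate: 8% + 59.4% = 67.4%.
Duty = $1,784.20 × 67.4% = $1,202.55.
Line 2 (2531.92, Ilia, 3,904 kg, $284,796.80):
Base rate for 2531.92 is 11%.
Origin Ilia qualifies under the Casara–Ilia agreement and 2531.92 is covered: preferential rate Free applies instead.
Duty = $284,796.80 × 0% = $0.00.
Line 3 (8333.65, Ilia, 2,727 m², $64,575.36):
Base rate for 8333.65 is 27.5%.
Origin Ilia qualifies under the Casara–Ilia agreement and 8333.65 is covered: preferential rate 19.5% applies instead.
The additional-duty order on 8333.65 targets Meria, not Ilia; it does not apply.
Duty = $64,575.36 × 19.5% = $12,592.20.
Total = $1,202.55 + $0.00 + $12,592.20 = $13,794.75.

$13,794.75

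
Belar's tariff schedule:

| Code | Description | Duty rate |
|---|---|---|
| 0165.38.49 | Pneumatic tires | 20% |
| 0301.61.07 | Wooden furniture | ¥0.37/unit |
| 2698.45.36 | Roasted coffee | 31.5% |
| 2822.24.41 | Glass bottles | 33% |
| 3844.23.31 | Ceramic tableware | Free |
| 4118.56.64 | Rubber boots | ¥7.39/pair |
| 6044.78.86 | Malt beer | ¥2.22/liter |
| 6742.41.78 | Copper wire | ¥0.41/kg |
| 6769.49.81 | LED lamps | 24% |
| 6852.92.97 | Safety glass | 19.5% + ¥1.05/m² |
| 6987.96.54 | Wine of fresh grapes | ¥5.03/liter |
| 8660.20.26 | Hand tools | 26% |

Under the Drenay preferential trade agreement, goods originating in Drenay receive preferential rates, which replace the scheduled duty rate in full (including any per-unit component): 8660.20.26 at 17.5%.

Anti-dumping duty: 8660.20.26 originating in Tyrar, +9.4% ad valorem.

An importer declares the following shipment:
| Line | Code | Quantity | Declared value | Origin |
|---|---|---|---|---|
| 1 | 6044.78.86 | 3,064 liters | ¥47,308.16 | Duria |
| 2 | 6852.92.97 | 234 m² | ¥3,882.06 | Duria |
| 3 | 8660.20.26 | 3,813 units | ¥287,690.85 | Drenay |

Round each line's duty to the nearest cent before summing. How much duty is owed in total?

Line 1 (6044.78.86, Duria, 3,064 liters, ¥47,308.16):
Base rate for 6044.78.86 is ¥2.22/liter.
Duty = 3,064 × ¥2.22 = ¥6,802.08.
Line 2 (6852.92.97, Duria, 234 m², ¥3,882.06):
Base rate for 6852.92.97 is 19.5% + ¥1.05/m².
Duty = ¥3,882.06 × 19.5% + 234 × ¥1.05 = ¥1,002.70.
Line 3 (8660.20.26, Drenay, 3,813 units, ¥287,690.85):
Base rate for 8660.20.26 is 26%.
Origin Drenay qualifies under the Belar–Drenay agreement and 8660.20.26 is covered: preferential rate 17.5% applies instead.
The additional-duty order on 8660.20.26 targets Tyrar, not Drenay; it does not apply.
Duty = ¥287,690.85 × 17.5% = ¥50,345.90.
Total = ¥6,802.08 + ¥1,002.70 + ¥50,345.90 = ¥58,150.68.

¥58,150.68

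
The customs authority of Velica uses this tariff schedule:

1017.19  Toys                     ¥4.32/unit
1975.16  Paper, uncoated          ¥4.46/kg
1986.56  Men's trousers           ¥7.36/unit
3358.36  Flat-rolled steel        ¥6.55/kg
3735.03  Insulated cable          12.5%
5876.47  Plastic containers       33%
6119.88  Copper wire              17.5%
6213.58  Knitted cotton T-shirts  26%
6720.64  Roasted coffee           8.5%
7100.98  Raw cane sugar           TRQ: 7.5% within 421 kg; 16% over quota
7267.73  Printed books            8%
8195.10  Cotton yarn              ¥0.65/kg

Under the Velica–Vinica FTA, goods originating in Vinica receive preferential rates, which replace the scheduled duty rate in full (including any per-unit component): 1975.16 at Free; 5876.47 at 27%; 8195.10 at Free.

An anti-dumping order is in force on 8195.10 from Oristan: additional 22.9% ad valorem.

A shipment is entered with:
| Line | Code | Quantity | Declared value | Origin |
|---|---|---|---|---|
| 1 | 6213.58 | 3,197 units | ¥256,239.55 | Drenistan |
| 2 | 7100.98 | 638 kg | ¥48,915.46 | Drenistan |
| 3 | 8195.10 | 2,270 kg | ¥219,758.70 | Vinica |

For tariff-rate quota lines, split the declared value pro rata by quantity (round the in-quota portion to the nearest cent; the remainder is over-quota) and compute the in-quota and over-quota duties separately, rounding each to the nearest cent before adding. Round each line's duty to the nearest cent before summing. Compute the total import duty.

¥71,705.12

Line 1 (6213.58, Drenistan, 3,197 units, ¥256,239.55):
Base rate for 6213.58 is 26%.
Duty = ¥256,239.55 × 26% = ¥66,622.28.
Line 2 (7100.98, Drenistan, 638 kg, ¥48,915.46):
Code 7100.98 is under a tariff-rate quota (threshold 421 kg). In-quota: 421 kg at 7.5%; over-quota: 217 kg at 16%.
Pro-rata value split: in-quota = ¥48,915.46 × 421/638 = ¥32,278.07; over-quota = ¥48,915.46 − ¥32,278.07 = ¥16,637.39.
In-quota duty = ¥32,278.07 × 7.5% = ¥2,420.86. Over-quota duty = ¥16,637.39 × 16% = ¥2,661.98.
Line duty = ¥2,420.86 + ¥2,661.98 = ¥5,082.84.
Line 3 (8195.10, Vinica, 2,270 kg, ¥219,758.70):
Base rate for 8195.10 is ¥0.65/kg.
Origin Vinica qualifies under the Velica–Vinica agreement and 8195.10 is covered: preferential rate Free applies instead.
The additional-duty order on 8195.10 targets Oristan, not Vinica; it does not apply.
Duty = ¥219,758.70 × 0% = ¥0.00.
Total = ¥66,622.28 + ¥5,082.84 + ¥0.00 = ¥71,705.12.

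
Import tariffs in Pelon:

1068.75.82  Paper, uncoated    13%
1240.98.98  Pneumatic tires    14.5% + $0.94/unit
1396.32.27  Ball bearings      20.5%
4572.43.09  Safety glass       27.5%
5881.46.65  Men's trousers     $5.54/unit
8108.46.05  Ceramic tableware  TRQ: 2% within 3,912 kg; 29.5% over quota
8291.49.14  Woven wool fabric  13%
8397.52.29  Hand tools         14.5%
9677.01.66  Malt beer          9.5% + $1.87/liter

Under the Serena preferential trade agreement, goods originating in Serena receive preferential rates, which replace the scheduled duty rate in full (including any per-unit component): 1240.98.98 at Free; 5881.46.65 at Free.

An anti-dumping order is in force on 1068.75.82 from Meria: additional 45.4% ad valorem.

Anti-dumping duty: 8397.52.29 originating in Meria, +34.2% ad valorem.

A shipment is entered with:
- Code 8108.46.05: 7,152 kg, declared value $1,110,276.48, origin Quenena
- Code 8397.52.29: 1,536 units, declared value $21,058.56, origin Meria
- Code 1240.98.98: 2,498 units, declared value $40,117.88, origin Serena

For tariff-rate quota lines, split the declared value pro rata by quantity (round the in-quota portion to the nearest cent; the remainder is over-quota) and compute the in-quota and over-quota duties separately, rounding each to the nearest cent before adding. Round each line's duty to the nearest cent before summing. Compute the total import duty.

Line 1 (8108.46.05, Quenena, 7,152 kg, $1,110,276.48):
Code 8108.46.05 is under a tariff-rate quota (threshold 3,912 kg). In-quota: 3,912 kg at 2%; over-quota: 3,240 kg at 29.5%.
Pro-rata value split: in-quota = $1,110,276.48 × 3,912/7,152 = $607,298.88; over-quota = $1,110,276.48 − $607,298.88 = $502,977.60.
In-quota duty = $607,298.88 × 2% = $12,145.98. Over-quota duty = $502,977.60 × 29.5% = $148,378.39.
Line duty = $12,145.98 + $148,378.39 = $160,524.37.
Line 2 (8397.52.29, Meria, 1,536 units, $21,058.56):
Base rate for 8397.52.29 is 14.5%.
Additional duty on 8397.52.29 from Meria: +34.2%. Applied ad valorem rate: 14.5% + 34.2% = 48.7%.
Duty = $21,058.56 × 48.7% = $10,255.52.
Line 3 (1240.98.98, Serena, 2,498 units, $40,117.88):
Base rate for 1240.98.98 is 14.5% + $0.94/unit.
Origin Serena qualifies under the Pelon–Serena agreement and 1240.98.98 is covered: preferential rate Free applies instead.
Duty = $40,117.88 × 0% = $0.00.
Total = $160,524.37 + $10,255.52 + $0.00 = $170,779.89.

$170,779.89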